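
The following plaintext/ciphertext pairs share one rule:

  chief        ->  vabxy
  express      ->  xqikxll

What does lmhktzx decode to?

Compare letters: c→v is +19, h→a is +19, i→b is +19 — a constant shift. This is a Caesar cipher with shift 19.
Undoing it on lmhktzx: l−19=s, m−19=t, h−19=o, k−19=r, t−19=a, z−19=g, x−19=e.

storage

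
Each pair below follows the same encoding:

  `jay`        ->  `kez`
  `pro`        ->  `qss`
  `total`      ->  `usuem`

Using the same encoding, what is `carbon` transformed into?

descso

The shift depends on letter class: consonant j→k is +1, but vowel a→e is +4. Vowels shift forward by 4 and consonants shift forward by 1.
On carbon: c(cons)+1=d, a(vowel)+4=e, r(cons)+1=s, b(cons)+1=c, o(vowel)+4=s, n(cons)+1=o.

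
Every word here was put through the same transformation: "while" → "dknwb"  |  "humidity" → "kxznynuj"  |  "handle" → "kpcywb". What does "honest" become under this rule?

w(22)→d(3) and h(7)→k(10) fit y≡3x+15 (mod 26); the inverse of 3 mod 26 is 9. Treating letters as 0–25, the rule is x ↦ 3x + 15 (mod 26).
On honest: h(7)→3·7+15≡10=k; o(14)→3·14+15≡5=f; n(13)→3·13+15≡2=c; e(4)→3·4+15≡1=b; s(18)→3·18+15≡17=r; t(19)→3·19+15≡20=u (all mod 26).

kfcbru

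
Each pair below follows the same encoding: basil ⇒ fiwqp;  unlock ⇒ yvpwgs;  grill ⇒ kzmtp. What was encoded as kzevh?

grand

The shifts repeat in a cycle of length 2: positions 0,1,… shift by +4, +8, then the pattern repeats.
Decoding kzevh: k−4=g, z−8=r, e−4=a, v−8=n, h−4=d.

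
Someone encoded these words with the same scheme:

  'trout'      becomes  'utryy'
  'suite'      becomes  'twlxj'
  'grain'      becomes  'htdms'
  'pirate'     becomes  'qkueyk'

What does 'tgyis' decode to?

In trout: t→u is +1, r→t is +2, o→r is +3, u→y is +4 — the shift increases by 1 each position. Letter i (0-indexed) is shifted by i+1, so successive shifts are 1, 2, 3, ….
Decoding tgyis: t−1=s, g−2=e, y−3=v, i−4=e, s−5=n.

seven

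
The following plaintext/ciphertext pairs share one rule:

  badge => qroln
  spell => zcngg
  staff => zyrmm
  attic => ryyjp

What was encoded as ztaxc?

syrup

b(1)→q(16) and a(0)→r(17) fit y≡25x+17 (mod 26); the inverse of 25 mod 26 is 25. Each letter's alphabet position (a=0..z=25) is mapped through 25·x+17 mod 26 — an affine cipher.
Undoing it on ztaxc: z(25)→25·(25−17)≡18=s; t(19)→25·(19−17)≡24=y; a(0)→25·(0−17)≡17=r; x(23)→25·(23−17)≡20=u; c(2)→25·(2−17)≡15=p (all mod 26).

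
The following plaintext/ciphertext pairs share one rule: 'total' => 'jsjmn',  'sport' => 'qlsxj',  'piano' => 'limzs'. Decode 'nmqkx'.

laser

t(19)→j(9) and o(14)→s(18) fit y≡19x+12 (mod 26); the inverse of 19 mod 26 is 11. Treating letters as 0–25, the rule is x ↦ 19x + 12 (mod 26).
Undoing it on nmqkx: n(13)→11·(13−12)≡11=l; m(12)→11·(12−12)≡0=a; q(16)→11·(16−12)≡18=s; k(10)→11·(10−12)≡4=e; x(23)→11·(23−12)≡17=r (all mod 26).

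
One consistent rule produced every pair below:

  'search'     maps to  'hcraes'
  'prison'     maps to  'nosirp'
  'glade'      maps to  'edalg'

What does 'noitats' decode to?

station

The output letters match the input read backwards: search reversed is hcraes. The word is simply reversed.
Undoing it on noitats: then reverse → station.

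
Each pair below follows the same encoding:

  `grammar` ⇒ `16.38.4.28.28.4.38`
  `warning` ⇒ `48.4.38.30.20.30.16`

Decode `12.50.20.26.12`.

exile

g(#7)→16 and r(#18)→38: differences scale by 2, so n = 2·pos + 2. With a=1..z=26, the number is 2·pos + 2.
Decoding 12.50.20.26.12: 12→(12−2)÷2=5=e, 50→(50−2)÷2=24=x, 20→(20−2)÷2=9=i, 26→(26−2)÷2=12=l, 12→(12−2)÷2=5=e.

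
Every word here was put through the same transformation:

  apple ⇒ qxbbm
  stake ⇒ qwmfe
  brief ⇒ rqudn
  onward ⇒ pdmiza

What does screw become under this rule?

iqdoe

The word is reversed, then every letter is shifted forward by 12.
On screw: reverse → wercs; then shift: w+12=i, e+12=q, r+12=d, c+12=o, s+12=e.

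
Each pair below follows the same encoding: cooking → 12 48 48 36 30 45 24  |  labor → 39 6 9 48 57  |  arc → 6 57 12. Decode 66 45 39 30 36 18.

c(#3)→12 and o(#15)→48: differences scale by 3, so n = 3·pos + 3. Each letter becomes 3×(its alphabet position, a=1..z=26) + 3.
Undoing it on 66 45 39 30 36 18: 66→(66−3)÷3=21=u, 45→(45−3)÷3=14=n, 39→(39−3)÷3=12=l, 30→(30−3)÷3=9=i, 36→(36−3)÷3=11=k, 18→(18−3)÷3=5=e.

unlike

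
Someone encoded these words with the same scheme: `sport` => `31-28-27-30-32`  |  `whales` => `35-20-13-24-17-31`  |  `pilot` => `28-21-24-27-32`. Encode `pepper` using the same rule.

s is letter #19 and maps to 31: an offset of 12. Each letter is replaced by its alphabet position (a=1..z=26) + 12.
For pepper: p=16→28, e=5→17, p=16→28, p=16→28, e=5→17, r=18→30.

28-17-28-28-17-30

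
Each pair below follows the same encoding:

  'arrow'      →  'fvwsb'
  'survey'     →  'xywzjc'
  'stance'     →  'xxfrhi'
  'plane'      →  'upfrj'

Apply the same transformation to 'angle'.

A repeating key of period 2 is used — shifts +5, +4 over and over.
For angle: a+5=f, n+4=r, g+5=l, l+4=p, e+5=j.

frlpj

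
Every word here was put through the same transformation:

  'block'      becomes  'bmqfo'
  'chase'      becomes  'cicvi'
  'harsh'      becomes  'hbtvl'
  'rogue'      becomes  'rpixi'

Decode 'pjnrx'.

pilot

In block: b→b is +0, l→m is +1, o→q is +2, c→f is +3 — the shift increases by 1 each position. Letter i (0-indexed) is shifted by i+0, so successive shifts are 0, 1, 2, ….
Undoing it on pjnrx: p−0=p, j−1=i, n−2=l, r−3=o, x−4=t.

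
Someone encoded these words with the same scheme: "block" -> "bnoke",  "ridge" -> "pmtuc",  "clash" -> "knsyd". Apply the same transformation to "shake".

b(1)→b(1) and l(11)→n(13) fit y≡9x+18 (mod 26); the inverse of 9 mod 26 is 3. This is an affine cipher: with a=0,…,z=25, each position x becomes (9x+18) mod 26.
On shake: s(18)→9·18+18≡24=y; h(7)→9·7+18≡3=d; a(0)→9·0+18≡18=s; k(10)→9·10+18≡4=e; e(4)→9·4+18≡2=c (all mod 26).

ydsec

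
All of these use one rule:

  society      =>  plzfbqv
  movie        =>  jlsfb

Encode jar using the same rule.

Compare letters: s→p is +23, o→l is +23, c→z is +23 — a constant shift. This is a Caesar cipher with shift 23.
For jar: j+23=g, a+23=x, r+23=o.

gxo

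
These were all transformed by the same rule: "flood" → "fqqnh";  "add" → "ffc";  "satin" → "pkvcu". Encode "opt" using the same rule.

vrq

Read the word backwards and shift each letter +2.
On opt: reverse → tpo; then shift: t+2=v, p+2=r, o+2=q.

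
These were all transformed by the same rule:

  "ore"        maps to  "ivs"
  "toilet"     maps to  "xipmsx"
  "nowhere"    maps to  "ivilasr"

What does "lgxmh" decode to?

ditch

The word is reversed, then every letter is shifted forward by 4.
Undoing it on lgxmh: shift back: l−4=h, g−4=c, x−4=t, m−4=i, h−4=d → hctid; then reverse → ditch.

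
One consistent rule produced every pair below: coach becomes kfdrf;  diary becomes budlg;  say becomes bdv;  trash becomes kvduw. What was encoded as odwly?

The output letters match the input read backwards, each shifted +3: coach reversed is hcaoc. Two steps: reverse the string, then apply a Caesar shift of +3.
Decoding odwly: shift back: o−3=l, d−3=a, w−3=t, l−3=i, y−3=v → lativ; then reverse → vital.

vital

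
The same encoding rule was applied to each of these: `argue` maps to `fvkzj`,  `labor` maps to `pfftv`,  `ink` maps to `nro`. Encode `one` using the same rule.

The shift depends on letter class: consonant r→v is +4, but vowel a→f is +5. Two shifts are in play — +5 for a/e/i/o/u, +4 for every other letter.
Applying it to one: o(vowel)+5=t, n(cons)+4=r, e(vowel)+5=j.

trj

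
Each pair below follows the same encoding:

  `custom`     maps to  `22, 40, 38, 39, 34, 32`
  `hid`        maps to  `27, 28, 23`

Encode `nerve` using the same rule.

c is letter #3 and maps to 22: an offset of 19. Letters become their 1-based position plus 19 (so a→20, b→21, …).
For nerve: n=14→33, e=5→24, r=18→37, v=22→41, e=5→24.

33, 24, 37, 41, 24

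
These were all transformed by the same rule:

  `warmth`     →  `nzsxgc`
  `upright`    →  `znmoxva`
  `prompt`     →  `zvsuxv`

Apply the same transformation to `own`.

tcu

The output letters match the input read backwards, each shifted +6: warmth reversed is htmraw. Two steps: reverse the string, then apply a Caesar shift of +6.
For own: reverse → nwo; then shift: n+6=t, w+6=c, o+6=u.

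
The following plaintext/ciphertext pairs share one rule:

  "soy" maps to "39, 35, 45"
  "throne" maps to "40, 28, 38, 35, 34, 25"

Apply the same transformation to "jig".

30, 29, 27

s is letter #19 and maps to 39: an offset of 20. The number is (letter's place in the alphabet, a=1) + 20.
Applying it to jig: j=10→30, i=9→29, g=7→27.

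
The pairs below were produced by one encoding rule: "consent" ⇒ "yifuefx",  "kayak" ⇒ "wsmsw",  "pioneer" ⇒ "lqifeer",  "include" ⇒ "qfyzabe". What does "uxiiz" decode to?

Treating letters as 0–25, the rule is x ↦ 3x + 18 (mod 26).
Reversing it on uxiiz: u(20)→9·(20−18)≡18=s; x(23)→9·(23−18)≡19=t; i(8)→9·(8−18)≡14=o; i(8)→9·(8−18)≡14=o; z(25)→9·(25−18)≡11=l (all mod 26).

stool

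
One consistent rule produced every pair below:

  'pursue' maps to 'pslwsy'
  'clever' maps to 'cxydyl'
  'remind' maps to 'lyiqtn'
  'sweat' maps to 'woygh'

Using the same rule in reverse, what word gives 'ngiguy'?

p(15)→p(15) and u(20)→s(18) fit y≡11x+6 (mod 26); the inverse of 11 mod 26 is 19. Each letter's alphabet position (a=0..z=25) is mapped through 11·x+6 mod 26 — an affine cipher.
Undoing it on ngiguy: n(13)→19·(13−6)≡3=d; g(6)→19·(6−6)≡0=a; i(8)→19·(8−6)≡12=m; g(6)→19·(6−6)≡0=a; u(20)→19·(20−6)≡6=g; y(24)→19·(24−6)≡4=e (all mod 26).

damage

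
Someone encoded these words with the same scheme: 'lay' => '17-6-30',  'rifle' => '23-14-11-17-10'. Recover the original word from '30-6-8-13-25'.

yacht

The number is (letter's place in the alphabet, a=1) + 5.
Undoing it on 30-6-8-13-25: 30→(30−5)÷1=25=y, 6→(6−5)÷1=1=a, 8→(8−5)÷1=3=c, 13→(13−5)÷1=8=h, 25→(25−5)÷1=20=t.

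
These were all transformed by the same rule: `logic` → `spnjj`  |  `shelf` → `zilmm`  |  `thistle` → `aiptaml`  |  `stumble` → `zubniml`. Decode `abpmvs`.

tailor

A repeating key of period 2 is used — shifts +7, +1 over and over.
Undoing it on abpmvs: a−7=t, b−1=a, p−7=i, m−1=l, v−7=o, s−1=r.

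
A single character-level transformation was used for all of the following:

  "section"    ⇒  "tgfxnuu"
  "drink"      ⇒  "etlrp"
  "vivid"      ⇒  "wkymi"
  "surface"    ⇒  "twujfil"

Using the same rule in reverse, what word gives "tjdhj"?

In section: s→t is +1, e→g is +2, c→f is +3, t→x is +4 — the shift increases by 1 each position. Each letter shifts forward by (position + 1), i.e. 1, 2, 3, … — the shift grows by one for each successive letter.
Reversing it on tjdhj: t−1=s, j−2=h, d−3=a, h−4=d, j−5=e.

shade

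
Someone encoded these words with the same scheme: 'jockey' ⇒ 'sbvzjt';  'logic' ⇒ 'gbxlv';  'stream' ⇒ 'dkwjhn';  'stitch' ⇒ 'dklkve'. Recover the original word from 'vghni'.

clamp

j(9)→s(18) and o(14)→b(1) fit y≡7x+7 (mod 26); the inverse of 7 mod 26 is 15. This is an affine cipher: with a=0,…,z=25, each position x becomes (7x+7) mod 26.
Undoing it on vghni: v(21)→15·(21−7)≡2=c; g(6)→15·(6−7)≡11=l; h(7)→15·(7−7)≡0=a; n(13)→15·(13−7)≡12=m; i(8)→15·(8−7)≡15=p (all mod 26).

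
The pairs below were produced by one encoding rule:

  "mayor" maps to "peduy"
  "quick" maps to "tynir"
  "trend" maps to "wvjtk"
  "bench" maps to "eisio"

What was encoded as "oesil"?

lance

In mayor: m→p is +3, a→e is +4, y→d is +5, o→u is +6 — the shift increases by 1 each position. Each letter shifts forward by (position + 3), i.e. 3, 4, 5, … — the shift grows by one for each successive letter.
Undoing it on oesil: o−3=l, e−4=a, s−5=n, i−6=c, l−7=e.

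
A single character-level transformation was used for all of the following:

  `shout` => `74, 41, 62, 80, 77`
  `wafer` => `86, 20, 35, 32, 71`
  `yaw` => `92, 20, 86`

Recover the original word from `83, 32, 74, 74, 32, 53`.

s(#19)→74 and h(#8)→41: differences scale by 3, so n = 3·pos + 17. The formula is n = 3×(alphabet index, a=1) + 17.
Decoding 83, 32, 74, 74, 32, 53: 83→(83−17)÷3=22=v, 32→(32−17)÷3=5=e, 74→(74−17)÷3=19=s, 74→(74−17)÷3=19=s, 32→(32−17)÷3=5=e, 53→(53−17)÷3=12=l.

vessel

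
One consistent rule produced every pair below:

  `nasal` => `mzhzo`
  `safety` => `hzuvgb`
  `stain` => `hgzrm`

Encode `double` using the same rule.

Each pair mirrors across the alphabet (n↔m, a↔z, s↔h): positions sum to 25. Letters are reflected about the middle of the alphabet (position → 25−position): Atbash.
For double: d↔w, o↔l, u↔f, b↔y, l↔o, e↔v.

wlfyov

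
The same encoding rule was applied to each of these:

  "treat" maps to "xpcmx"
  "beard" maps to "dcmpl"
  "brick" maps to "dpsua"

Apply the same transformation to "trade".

xpmlc

t(19)→x(23) and r(17)→p(15) fit y≡17x+12 (mod 26); the inverse of 17 mod 26 is 23. Each letter's alphabet position (a=0..z=25) is mapped through 17·x+12 mod 26 — an affine cipher.
For trade: t(19)→17·19+12≡23=x; r(17)→17·17+12≡15=p; a(0)→17·0+12≡12=m; d(3)→17·3+12≡11=l; e(4)→17·4+12≡2=c (all mod 26).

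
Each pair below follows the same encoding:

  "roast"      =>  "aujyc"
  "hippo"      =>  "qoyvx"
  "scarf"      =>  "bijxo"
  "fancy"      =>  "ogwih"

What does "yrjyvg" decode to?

Shifts by position in roast: pos 0: r→a (+9), pos 1: o→u (+6), pos 2: a→j (+9), pos 3: s→y (+6) — repeating every 2. It's a Vigenère-style cipher with numeric key [9,6]: position i shifts by key[i mod 2].
Reversing it on yrjyvg: y−9=p, r−6=l, j−9=a, y−6=s, v−9=m, g−6=a.

plasma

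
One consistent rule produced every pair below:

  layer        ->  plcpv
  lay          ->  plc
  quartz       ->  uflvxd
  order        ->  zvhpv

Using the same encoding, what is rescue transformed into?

vpwgfp

The shift depends on letter class: consonant l→p is +4, but vowel a→l is +11. The rule splits by letter class: vowels +11, consonants +4.
For rescue: r(cons)+4=v, e(vowel)+11=p, s(cons)+4=w, c(cons)+4=g, u(vowel)+11=f, e(vowel)+11=p.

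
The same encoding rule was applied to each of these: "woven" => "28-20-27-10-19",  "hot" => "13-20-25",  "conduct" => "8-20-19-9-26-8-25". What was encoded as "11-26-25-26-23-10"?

future

Each letter is replaced by its alphabet position (a=1..z=26) + 5.
Decoding 11-26-25-26-23-10: 11→(11−5)÷1=6=f, 26→(26−5)÷1=21=u, 25→(25−5)÷1=20=t, 26→(26−5)÷1=21=u, 23→(23−5)÷1=18=r, 10→(10−5)÷1=5=e.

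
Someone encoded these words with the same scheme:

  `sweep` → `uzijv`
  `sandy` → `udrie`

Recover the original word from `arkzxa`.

In sweep: s→u is +2, w→z is +3, e→i is +4, e→j is +5 — the shift increases by 1 each position. Letter i (0-indexed) is shifted by i+2, so successive shifts are 2, 3, 4, ….
Reversing it on arkzxa: a−2=y, r−3=o, k−4=g, z−5=u, x−6=r, a−7=t.

yogurt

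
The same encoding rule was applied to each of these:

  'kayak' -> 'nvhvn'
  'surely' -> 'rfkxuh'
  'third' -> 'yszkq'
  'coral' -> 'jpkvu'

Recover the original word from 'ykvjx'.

trace

k(10)→n(13) and a(0)→v(21) fit y≡7x+21 (mod 26); the inverse of 7 mod 26 is 15. Treating letters as 0–25, the rule is x ↦ 7x + 21 (mod 26).
Reversing it on ykvjx: y(24)→15·(24−21)≡19=t; k(10)→15·(10−21)≡17=r; v(21)→15·(21−21)≡0=a; j(9)→15·(9−21)≡2=c; x(23)→15·(23−21)≡4=e (all mod 26).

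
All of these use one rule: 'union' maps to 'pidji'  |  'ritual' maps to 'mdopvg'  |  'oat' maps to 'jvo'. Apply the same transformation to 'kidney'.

fdyizt

Compare letters: u→p is +21, n→i is +21, i→d is +21 — a constant shift. Each letter is shifted forward by 21 in the alphabet (a Caesar shift of +21).
On kidney: k+21=f, i+21=d, d+21=y, n+21=i, e+21=z, y+21=t.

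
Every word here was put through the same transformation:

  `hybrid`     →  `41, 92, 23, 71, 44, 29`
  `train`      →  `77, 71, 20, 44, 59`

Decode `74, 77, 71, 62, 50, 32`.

h(#8)→41 and y(#25)→92: differences scale by 3, so n = 3·pos + 17. The formula is n = 3×(alphabet index, a=1) + 17.
Reversing it on 74, 77, 71, 62, 50, 32: 74→(74−17)÷3=19=s, 77→(77−17)÷3=20=t, 71→(71−17)÷3=18=r, 62→(62−17)÷3=15=o, 50→(50−17)÷3=11=k, 32→(32−17)÷3=5=e.

stroke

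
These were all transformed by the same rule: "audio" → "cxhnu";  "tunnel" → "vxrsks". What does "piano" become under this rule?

Each letter shifts forward by (position + 2), i.e. 2, 3, 4, … — the shift grows by one for each successive letter.
On piano: p+2=r, i+3=l, a+4=e, n+5=s, o+6=u.

rlesu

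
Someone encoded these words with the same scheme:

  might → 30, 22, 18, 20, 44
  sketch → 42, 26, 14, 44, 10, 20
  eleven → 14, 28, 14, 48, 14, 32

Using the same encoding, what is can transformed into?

10, 6, 32

Each letter becomes 2×(its alphabet position, a=1..z=26) + 4.
Applying it to can: c=3→10, a=1→6, n=14→32.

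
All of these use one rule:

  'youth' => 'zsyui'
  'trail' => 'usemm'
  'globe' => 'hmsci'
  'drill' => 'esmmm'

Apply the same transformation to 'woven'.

xswio

The shift depends on letter class: consonant y→z is +1, but vowel o→s is +4. Two shifts are in play — +4 for a/e/i/o/u, +1 for every other letter.
Applying it to woven: w(cons)+1=x, o(vowel)+4=s, v(cons)+1=w, e(vowel)+4=i, n(cons)+1=o.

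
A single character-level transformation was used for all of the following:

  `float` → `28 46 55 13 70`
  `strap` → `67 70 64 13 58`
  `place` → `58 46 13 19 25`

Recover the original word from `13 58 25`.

ape

f(#6)→28 and l(#12)→46: differences scale by 3, so n = 3·pos + 10. The formula is n = 3×(alphabet index, a=1) + 10.
Reversing it on 13 58 25: 13→(13−10)÷3=1=a, 58→(58−10)÷3=16=p, 25→(25−10)÷3=5=e.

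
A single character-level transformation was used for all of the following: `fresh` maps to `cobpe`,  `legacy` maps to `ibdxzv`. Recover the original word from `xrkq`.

Every letter moves 23 places later in the alphabet, wrapping around z→a.
Reversing it on xrkq: x−23=a, r−23=u, k−23=n, q−23=t.

aunt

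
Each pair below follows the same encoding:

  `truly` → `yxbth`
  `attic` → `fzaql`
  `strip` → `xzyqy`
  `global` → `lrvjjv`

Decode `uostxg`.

pillow

Each letter shifts forward by (position + 5), i.e. 5, 6, 7, … — the shift grows by one for each successive letter.
Reversing it on uostxg: u−5=p, o−6=i, s−7=l, t−8=l, x−9=o, g−10=w.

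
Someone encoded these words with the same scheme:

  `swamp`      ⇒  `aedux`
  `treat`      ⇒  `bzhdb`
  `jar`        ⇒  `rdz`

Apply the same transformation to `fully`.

nxttg

Vowels shift forward by 3 and consonants shift forward by 8.
Applying it to fully: f(cons)+8=n, u(vowel)+3=x, l(cons)+8=t, l(cons)+8=t, y(cons)+8=g.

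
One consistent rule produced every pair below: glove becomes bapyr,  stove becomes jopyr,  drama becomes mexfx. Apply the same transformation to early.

rxean

Treating letters as 0–25, the rule is x ↦ 5x + 23 (mod 26).
On early: e(4)→5·4+23≡17=r; a(0)→5·0+23≡23=x; r(17)→5·17+23≡4=e; l(11)→5·11+23≡0=a; y(24)→5·24+23≡13=n (all mod 26).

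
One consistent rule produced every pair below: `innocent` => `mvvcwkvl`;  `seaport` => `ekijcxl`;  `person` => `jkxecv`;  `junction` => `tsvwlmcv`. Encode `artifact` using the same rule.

ixlmriwl

Treating letters as 0–25, the rule is x ↦ 7x + 8 (mod 26).
On artifact: a(0)→7·0+8≡8=i; r(17)→7·17+8≡23=x; t(19)→7·19+8≡11=l; i(8)→7·8+8≡12=m; f(5)→7·5+8≡17=r; a(0)→7·0+8≡8=i; c(2)→7·2+8≡22=w; t(19)→7·19+8≡11=l (all mod 26).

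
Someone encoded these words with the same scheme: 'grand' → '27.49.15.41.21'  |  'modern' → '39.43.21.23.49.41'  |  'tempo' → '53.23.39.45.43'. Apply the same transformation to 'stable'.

51.53.15.17.37.23

g(#7)→27 and r(#18)→49: differences scale by 2, so n = 2·pos + 13. Each letter becomes 2×(its alphabet position, a=1..z=26) + 13.
Applying it to stable: s=19→51, t=20→53, a=1→15, b=2→17, l=12→37, e=5→23.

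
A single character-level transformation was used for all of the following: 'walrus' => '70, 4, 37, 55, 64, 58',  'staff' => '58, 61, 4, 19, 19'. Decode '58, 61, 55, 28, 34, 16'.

With a=1..z=26, the number is 3·pos + 1.
Undoing it on 58, 61, 55, 28, 34, 16: 58→(58−1)÷3=19=s, 61→(61−1)÷3=20=t, 55→(55−1)÷3=18=r, 28→(28−1)÷3=9=i, 34→(34−1)÷3=11=k, 16→(16−1)÷3=5=e.

strike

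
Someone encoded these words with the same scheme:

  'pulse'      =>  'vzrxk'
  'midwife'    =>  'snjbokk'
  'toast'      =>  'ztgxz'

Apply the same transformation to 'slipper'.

yqouvjx

It's a Vigenère-style cipher with numeric key [6,5]: position i shifts by key[i mod 2].
For slipper: s+6=y, l+5=q, i+6=o, p+5=u, p+6=v, e+5=j, r+6=x.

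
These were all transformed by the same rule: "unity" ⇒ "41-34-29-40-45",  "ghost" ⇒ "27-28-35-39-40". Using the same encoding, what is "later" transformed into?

32-21-40-25-38

u is letter #21 and maps to 41: an offset of 20. Each letter is replaced by its alphabet position (a=1..z=26) + 20.
For later: l=12→32, a=1→21, t=20→40, e=5→25, r=18→38.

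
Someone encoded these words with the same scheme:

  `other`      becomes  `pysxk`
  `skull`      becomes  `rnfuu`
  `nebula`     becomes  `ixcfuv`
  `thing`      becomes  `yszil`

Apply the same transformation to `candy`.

jviqh

o(14)→p(15) and t(19)→y(24) fit y≡7x+21 (mod 26); the inverse of 7 mod 26 is 15. Each letter's alphabet position (a=0..z=25) is mapped through 7·x+21 mod 26 — an affine cipher.
On candy: c(2)→7·2+21≡9=j; a(0)→7·0+21≡21=v; n(13)→7·13+21≡8=i; d(3)→7·3+21≡16=q; y(24)→7·24+21≡7=h (all mod 26).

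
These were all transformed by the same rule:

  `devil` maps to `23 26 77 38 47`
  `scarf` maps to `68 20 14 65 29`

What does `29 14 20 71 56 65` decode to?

factor

d(#4)→23 and e(#5)→26: differences scale by 3, so n = 3·pos + 11. Each letter becomes 3×(its alphabet position, a=1..z=26) + 11.
Reversing it on 29 14 20 71 56 65: 29→(29−11)÷3=6=f, 14→(14−11)÷3=1=a, 20→(20−11)÷3=3=c, 71→(71−11)÷3=20=t, 56→(56−11)÷3=15=o, 65→(65−11)÷3=18=r.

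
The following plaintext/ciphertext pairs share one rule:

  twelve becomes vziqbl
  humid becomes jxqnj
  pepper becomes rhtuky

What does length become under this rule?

In twelve: t→v is +2, w→z is +3, e→i is +4, l→q is +5 — the shift increases by 1 each position. Letter i (0-indexed) is shifted by i+2, so successive shifts are 2, 3, 4, ….
Applying it to length: l+2=n, e+3=h, n+4=r, g+5=l, t+6=z, h+7=o.

nhrlzo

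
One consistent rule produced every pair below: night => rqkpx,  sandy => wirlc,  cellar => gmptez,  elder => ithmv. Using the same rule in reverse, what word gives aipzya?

Shifts by position in night: pos 0: n→r (+4), pos 1: i→q (+8), pos 2: g→k (+4), pos 3: h→p (+8) — repeating every 2. A repeating key of period 2 is used — shifts +4, +8 over and over.
Decoding aipzya: a−4=w, i−8=a, p−4=l, z−8=r, y−4=u, a−8=s.

walrus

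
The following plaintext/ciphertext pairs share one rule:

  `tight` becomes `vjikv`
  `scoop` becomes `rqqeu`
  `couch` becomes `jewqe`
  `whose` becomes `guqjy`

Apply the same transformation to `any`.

Read the word backwards and shift each letter +2.
Applying it to any: reverse → yna; then shift: y+2=a, n+2=p, a+2=c.

apc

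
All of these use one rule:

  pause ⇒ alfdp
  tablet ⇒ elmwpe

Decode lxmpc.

This is a Caesar cipher with shift 11.
Reversing it on lxmpc: l−11=a, x−11=m, m−11=b, p−11=e, c−11=r.

amber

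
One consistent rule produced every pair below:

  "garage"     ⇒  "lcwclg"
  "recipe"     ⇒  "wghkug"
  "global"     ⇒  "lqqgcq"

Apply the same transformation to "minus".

rkswx

The rule splits by letter class: vowels +2, consonants +5.
On minus: m(cons)+5=r, i(vowel)+2=k, n(cons)+5=s, u(vowel)+2=w, s(cons)+5=x.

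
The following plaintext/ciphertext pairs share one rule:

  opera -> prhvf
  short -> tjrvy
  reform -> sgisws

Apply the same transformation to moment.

nqpisz

In opera: o→p is +1, p→r is +2, e→h is +3, r→v is +4 — the shift increases by 1 each position. Each letter shifts forward by (position + 1), i.e. 1, 2, 3, … — the shift grows by one for each successive letter.
For moment: m+1=n, o+2=q, m+3=p, e+4=i, n+5=s, t+6=z.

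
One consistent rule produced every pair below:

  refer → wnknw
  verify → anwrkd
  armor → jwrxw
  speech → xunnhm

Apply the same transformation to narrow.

The shift depends on letter class: consonant r→w is +5, but vowel e→n is +9. Two shifts are in play — +9 for a/e/i/o/u, +5 for every other letter.
For narrow: n(cons)+5=s, a(vowel)+9=j, r(cons)+5=w, r(cons)+5=w, o(vowel)+9=x, w(cons)+5=b.

sjwwxb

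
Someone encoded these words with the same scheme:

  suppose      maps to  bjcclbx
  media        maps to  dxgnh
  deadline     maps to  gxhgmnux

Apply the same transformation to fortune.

s(18)→b(1) and u(20)→j(9) fit y≡17x+7 (mod 26); the inverse of 17 mod 26 is 23. Treating letters as 0–25, the rule is x ↦ 17x + 7 (mod 26).
On fortune: f(5)→17·5+7≡14=o; o(14)→17·14+7≡11=l; r(17)→17·17+7≡10=k; t(19)→17·19+7≡18=s; u(20)→17·20+7≡9=j; n(13)→17·13+7≡20=u; e(4)→17·4+7≡23=x (all mod 26).

olksjux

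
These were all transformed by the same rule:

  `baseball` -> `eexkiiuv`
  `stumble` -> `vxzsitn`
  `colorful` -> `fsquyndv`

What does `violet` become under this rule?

In baseball: b→e is +3, a→e is +4, s→x is +5, e→k is +6 — the shift increases by 1 each position. The shift increases by 1 at each position, starting from +3: 3, 4, 5, ….
Applying it to violet: v+3=y, i+4=m, o+5=t, l+6=r, e+7=l, t+8=b.

ymtrlb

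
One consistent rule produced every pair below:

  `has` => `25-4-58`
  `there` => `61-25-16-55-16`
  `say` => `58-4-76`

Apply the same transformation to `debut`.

With a=1..z=26, the number is 3·pos + 1.
On debut: d=4→13, e=5→16, b=2→7, u=21→64, t=20→61.

13-16-7-64-61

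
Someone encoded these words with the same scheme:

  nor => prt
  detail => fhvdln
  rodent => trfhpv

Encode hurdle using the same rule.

jxtfnh

The shift depends on letter class: consonant n→p is +2, but vowel o→r is +3. The rule splits by letter class: vowels +3, consonants +2.
On hurdle: h(cons)+2=j, u(vowel)+3=x, r(cons)+2=t, d(cons)+2=f, l(cons)+2=n, e(vowel)+3=h.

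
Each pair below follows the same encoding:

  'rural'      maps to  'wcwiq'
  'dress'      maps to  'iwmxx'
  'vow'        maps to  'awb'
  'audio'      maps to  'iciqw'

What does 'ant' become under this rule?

The rule splits by letter class: vowels +8, consonants +5.
For ant: a(vowel)+8=i, n(cons)+5=s, t(cons)+5=y.

isy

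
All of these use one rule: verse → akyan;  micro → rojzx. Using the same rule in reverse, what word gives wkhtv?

In verse: v→a is +5, e→k is +6, r→y is +7, s→a is +8 — the shift increases by 1 each position. Letter i (0-indexed) is shifted by i+5, so successive shifts are 5, 6, 7, ….
Reversing it on wkhtv: w−5=r, k−6=e, h−7=a, t−8=l, v−9=m.

realm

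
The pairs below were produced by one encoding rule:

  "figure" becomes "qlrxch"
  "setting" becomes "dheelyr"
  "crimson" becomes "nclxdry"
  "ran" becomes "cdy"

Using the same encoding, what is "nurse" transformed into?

yxcdh

The shift depends on letter class: consonant f→q is +11, but vowel i→l is +3. The rule splits by letter class: vowels +3, consonants +11.
On nurse: n(cons)+11=y, u(vowel)+3=x, r(cons)+11=c, s(cons)+11=d, e(vowel)+3=h.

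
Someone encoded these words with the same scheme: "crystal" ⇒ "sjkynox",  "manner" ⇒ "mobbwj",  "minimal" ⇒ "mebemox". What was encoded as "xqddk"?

c(2)→s(18) and r(17)→j(9) fit y≡15x+14 (mod 26); the inverse of 15 mod 26 is 7. This is an affine cipher: with a=0,…,z=25, each position x becomes (15x+14) mod 26.
Reversing it on xqddk: x(23)→7·(23−14)≡11=l; q(16)→7·(16−14)≡14=o; d(3)→7·(3−14)≡1=b; d(3)→7·(3−14)≡1=b; k(10)→7·(10−14)≡24=y (all mod 26).

lobby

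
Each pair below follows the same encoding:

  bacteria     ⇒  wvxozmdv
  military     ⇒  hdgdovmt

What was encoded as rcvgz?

whale

Every letter moves 21 places later in the alphabet, wrapping around z→a.
Undoing it on rcvgz: r−21=w, c−21=h, v−21=a, g−21=l, z−21=e.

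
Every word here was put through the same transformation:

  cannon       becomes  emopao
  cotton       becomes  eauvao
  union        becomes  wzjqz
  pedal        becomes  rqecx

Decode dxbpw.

blank

Shifts by position in cannon: pos 0: c→e (+2), pos 1: a→m (+12), pos 2: n→o (+1), pos 3: n→p (+2), pos 4: o→a (+12), pos 5: n→o (+1) — repeating every 3. The shifts repeat in a cycle of length 3: positions 0,1,… shift by +2, +12, +1, then the pattern repeats.
Reversing it on dxbpw: d−2=b, x−12=l, b−1=a, p−2=n, w−12=k.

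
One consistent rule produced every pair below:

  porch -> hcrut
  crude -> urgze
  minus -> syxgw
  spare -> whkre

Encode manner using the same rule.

skxxer

p(15)→h(7) and o(14)→c(2) fit y≡5x+10 (mod 26); the inverse of 5 mod 26 is 21. Treating letters as 0–25, the rule is x ↦ 5x + 10 (mod 26).
For manner: m(12)→5·12+10≡18=s; a(0)→5·0+10≡10=k; n(13)→5·13+10≡23=x; n(13)→5·13+10≡23=x; e(4)→5·4+10≡4=e; r(17)→5·17+10≡17=r (all mod 26).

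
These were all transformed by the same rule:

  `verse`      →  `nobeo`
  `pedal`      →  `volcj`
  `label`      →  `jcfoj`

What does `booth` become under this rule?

fsshx

v(21)→n(13) and e(4)→o(14) fit y≡3x+2 (mod 26); the inverse of 3 mod 26 is 9. This is an affine cipher: with a=0,…,z=25, each position x becomes (3x+2) mod 26.
For booth: b(1)→3·1+2≡5=f; o(14)→3·14+2≡18=s; o(14)→3·14+2≡18=s; t(19)→3·19+2≡7=h; h(7)→3·7+2≡23=x (all mod 26).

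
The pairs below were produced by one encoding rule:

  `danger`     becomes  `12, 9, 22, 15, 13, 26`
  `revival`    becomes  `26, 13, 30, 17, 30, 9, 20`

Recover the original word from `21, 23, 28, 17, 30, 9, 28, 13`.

motivate

The number is (letter's place in the alphabet, a=1) + 8.
Undoing it on 21, 23, 28, 17, 30, 9, 28, 13: 21→(21−8)÷1=13=m, 23→(23−8)÷1=15=o, 28→(28−8)÷1=20=t, 17→(17−8)÷1=9=i, 30→(30−8)÷1=22=v, 9→(9−8)÷1=1=a, 28→(28−8)÷1=20=t, 13→(13−8)÷1=5=e.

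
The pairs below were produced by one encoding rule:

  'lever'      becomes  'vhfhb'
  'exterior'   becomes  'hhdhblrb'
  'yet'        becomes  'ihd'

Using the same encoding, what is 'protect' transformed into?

zbrdhmd

The shift depends on letter class: consonant l→v is +10, but vowel e→h is +3. Vowels shift forward by 3 and consonants shift forward by 10.
Applying it to protect: p(cons)+10=z, r(cons)+10=b, o(vowel)+3=r, t(cons)+10=d, e(vowel)+3=h, c(cons)+10=m, t(cons)+10=d.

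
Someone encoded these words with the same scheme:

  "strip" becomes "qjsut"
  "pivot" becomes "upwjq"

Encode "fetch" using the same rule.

idufg

The output letters match the input read backwards, each shifted +1: strip reversed is pirts. The word is reversed, then every letter is shifted forward by 1.
On fetch: reverse → hctef; then shift: h+1=i, c+1=d, t+1=u, e+1=f, f+1=g.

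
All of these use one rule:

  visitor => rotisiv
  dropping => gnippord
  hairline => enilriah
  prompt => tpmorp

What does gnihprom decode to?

The output letters match the input read backwards: visitor reversed is rotisiv. It's just the letters in reverse order.
Undoing it on gnihprom: then reverse → morphing.

morphing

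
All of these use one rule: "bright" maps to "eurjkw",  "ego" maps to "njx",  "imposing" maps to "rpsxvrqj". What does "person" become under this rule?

The shift depends on letter class: consonant b→e is +3, but vowel i→r is +9. The rule splits by letter class: vowels +9, consonants +3.
On person: p(cons)+3=s, e(vowel)+9=n, r(cons)+3=u, s(cons)+3=v, o(vowel)+9=x, n(cons)+3=q.

snuvxq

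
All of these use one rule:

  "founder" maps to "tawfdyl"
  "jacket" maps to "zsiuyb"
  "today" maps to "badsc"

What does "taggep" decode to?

fossil

f(5)→t(19) and o(14)→a(0) fit y≡21x+18 (mod 26); the inverse of 21 mod 26 is 5. This is an affine cipher: with a=0,…,z=25, each position x becomes (21x+18) mod 26.
Reversing it on taggep: t(19)→5·(19−18)≡5=f; a(0)→5·(0−18)≡14=o; g(6)→5·(6−18)≡18=s; g(6)→5·(6−18)≡18=s; e(4)→5·(4−18)≡8=i; p(15)→5·(15−18)≡11=l (all mod 26).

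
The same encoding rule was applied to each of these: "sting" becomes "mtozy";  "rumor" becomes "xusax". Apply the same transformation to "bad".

jgh

The output letters match the input read backwards, each shifted +6: sting reversed is gnits. Two steps: reverse the string, then apply a Caesar shift of +6.
On bad: reverse → dab; then shift: d+6=j, a+6=g, b+6=h.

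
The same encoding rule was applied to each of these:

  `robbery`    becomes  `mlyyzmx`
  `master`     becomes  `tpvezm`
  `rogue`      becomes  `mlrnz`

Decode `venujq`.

Treating letters as 0–25, the rule is x ↦ 9x + 15 (mod 26).
Decoding venujq: v(21)→3·(21−15)≡18=s; e(4)→3·(4−15)≡19=t; n(13)→3·(13−15)≡20=u; u(20)→3·(20−15)≡15=p; j(9)→3·(9−15)≡8=i; q(16)→3·(16−15)≡3=d (all mod 26).

stupid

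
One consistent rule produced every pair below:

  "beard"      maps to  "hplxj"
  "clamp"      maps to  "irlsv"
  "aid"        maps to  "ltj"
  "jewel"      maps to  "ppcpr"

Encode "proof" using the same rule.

vxzzl

The shift depends on letter class: consonant b→h is +6, but vowel e→p is +11. The rule splits by letter class: vowels +11, consonants +6.
For proof: p(cons)+6=v, r(cons)+6=x, o(vowel)+11=z, o(vowel)+11=z, f(cons)+6=l.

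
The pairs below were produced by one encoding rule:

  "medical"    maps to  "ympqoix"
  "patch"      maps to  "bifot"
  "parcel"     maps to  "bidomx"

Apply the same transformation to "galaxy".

The rule splits by letter class: vowels +8, consonants +12.
For galaxy: g(cons)+12=s, a(vowel)+8=i, l(cons)+12=x, a(vowel)+8=i, x(cons)+12=j, y(cons)+12=k.

sixijk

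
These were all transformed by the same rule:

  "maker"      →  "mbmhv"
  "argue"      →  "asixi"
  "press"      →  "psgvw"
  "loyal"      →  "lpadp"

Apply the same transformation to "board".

bpcuh

In maker: m→m is +0, a→b is +1, k→m is +2, e→h is +3 — the shift increases by 1 each position. The shift increases by 1 at each position, starting from +0: 0, 1, 2, ….
For board: b+0=b, o+1=p, a+2=c, r+3=u, d+4=h.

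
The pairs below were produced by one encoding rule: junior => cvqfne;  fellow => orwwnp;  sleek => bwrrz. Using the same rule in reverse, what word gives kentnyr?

promote

j(9)→c(2) and u(20)→v(21) fit y≡23x+3 (mod 26); the inverse of 23 mod 26 is 17. Each letter's alphabet position (a=0..z=25) is mapped through 23·x+3 mod 26 — an affine cipher.
Decoding kentnyr: k(10)→17·(10−3)≡15=p; e(4)→17·(4−3)≡17=r; n(13)→17·(13−3)≡14=o; t(19)→17·(19−3)≡12=m; n(13)→17·(13−3)≡14=o; y(24)→17·(24−3)≡19=t; r(17)→17·(17−3)≡4=e (all mod 26).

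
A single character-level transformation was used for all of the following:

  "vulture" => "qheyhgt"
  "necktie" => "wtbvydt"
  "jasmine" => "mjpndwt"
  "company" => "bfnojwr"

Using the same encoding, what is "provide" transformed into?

ogfqdkt

This is an affine cipher: with a=0,…,z=25, each position x becomes (9x+9) mod 26.
Applying it to provide: p(15)→9·15+9≡14=o; r(17)→9·17+9≡6=g; o(14)→9·14+9≡5=f; v(21)→9·21+9≡16=q; i(8)→9·8+9≡3=d; d(3)→9·3+9≡10=k; e(4)→9·4+9≡19=t (all mod 26).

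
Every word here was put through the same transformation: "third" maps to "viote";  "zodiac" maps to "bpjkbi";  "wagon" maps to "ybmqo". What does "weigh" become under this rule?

Shifts by position in third: pos 0: t→v (+2), pos 1: h→i (+1), pos 2: i→o (+6), pos 3: r→t (+2), pos 4: d→e (+1) — repeating every 3. The shifts repeat in a cycle of length 3: positions 0,1,… shift by +2, +1, +6, then the pattern repeats.
Applying it to weigh: w+2=y, e+1=f, i+6=o, g+2=i, h+1=i.

yfoii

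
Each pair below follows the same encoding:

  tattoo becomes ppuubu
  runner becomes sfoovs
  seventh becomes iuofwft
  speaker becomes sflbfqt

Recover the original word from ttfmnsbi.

Two steps: reverse the string, then apply a Caesar shift of +1.
Decoding ttfmnsbi: shift back: t−1=s, t−1=s, f−1=e, m−1=l, n−1=m, s−1=r, b−1=a, i−1=h → sselmrah; then reverse → harmless.

harmless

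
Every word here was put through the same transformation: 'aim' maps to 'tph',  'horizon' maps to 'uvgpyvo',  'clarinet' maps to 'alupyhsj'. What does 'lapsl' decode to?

elite

The output letters match the input read backwards, each shifted +7: aim reversed is mia. Two steps: reverse the string, then apply a Caesar shift of +7.
Undoing it on lapsl: shift back: l−7=e, a−7=t, p−7=i, s−7=l, l−7=e → etile; then reverse → elite.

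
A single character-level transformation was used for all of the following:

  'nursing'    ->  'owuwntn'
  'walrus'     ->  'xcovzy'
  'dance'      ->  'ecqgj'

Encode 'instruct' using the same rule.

Letter i (0-indexed) is shifted by i+1, so successive shifts are 1, 2, 3, ….
Applying it to instruct: i+1=j, n+2=p, s+3=v, t+4=x, r+5=w, u+6=a, c+7=j, t+8=b.

jpvxwajb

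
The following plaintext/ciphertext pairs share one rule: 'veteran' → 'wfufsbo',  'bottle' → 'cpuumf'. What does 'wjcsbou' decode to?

vibrant

Compare letters: v→w is +1, e→f is +1, t→u is +1 — a constant shift. This is a Caesar cipher with shift 1.
Reversing it on wjcsbou: w−1=v, j−1=i, c−1=b, s−1=r, b−1=a, o−1=n, u−1=t.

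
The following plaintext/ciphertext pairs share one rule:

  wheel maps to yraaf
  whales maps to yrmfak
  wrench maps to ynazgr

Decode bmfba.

valve

Each letter's alphabet position (a=0..z=25) is mapped through 23·x+12 mod 26 — an affine cipher.
Decoding bmfba: b(1)→17·(1−12)≡21=v; m(12)→17·(12−12)≡0=a; f(5)→17·(5−12)≡11=l; b(1)→17·(1−12)≡21=v; a(0)→17·(0−12)≡4=e (all mod 26).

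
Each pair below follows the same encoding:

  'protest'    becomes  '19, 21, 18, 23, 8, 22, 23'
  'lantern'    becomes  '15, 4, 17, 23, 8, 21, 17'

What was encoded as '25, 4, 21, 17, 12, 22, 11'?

varnish

p is letter #16 and maps to 19: an offset of 3. Letters become their 1-based position plus 3 (so a→4, b→5, …).
Reversing it on 25, 4, 21, 17, 12, 22, 11: 25→(25−3)÷1=22=v, 4→(4−3)÷1=1=a, 21→(21−3)÷1=18=r, 17→(17−3)÷1=14=n, 12→(12−3)÷1=9=i, 22→(22−3)÷1=19=s, 11→(11−3)÷1=8=h.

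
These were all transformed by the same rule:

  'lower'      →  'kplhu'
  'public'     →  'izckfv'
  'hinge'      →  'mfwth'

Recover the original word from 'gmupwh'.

l(11)→k(10) and o(14)→p(15) fit y≡19x+9 (mod 26); the inverse of 19 mod 26 is 11. Treating letters as 0–25, the rule is x ↦ 19x + 9 (mod 26).
Reversing it on gmupwh: g(6)→11·(6−9)≡19=t; m(12)→11·(12−9)≡7=h; u(20)→11·(20−9)≡17=r; p(15)→11·(15−9)≡14=o; w(22)→11·(22−9)≡13=n; h(7)→11·(7−9)≡4=e (all mod 26).

throne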